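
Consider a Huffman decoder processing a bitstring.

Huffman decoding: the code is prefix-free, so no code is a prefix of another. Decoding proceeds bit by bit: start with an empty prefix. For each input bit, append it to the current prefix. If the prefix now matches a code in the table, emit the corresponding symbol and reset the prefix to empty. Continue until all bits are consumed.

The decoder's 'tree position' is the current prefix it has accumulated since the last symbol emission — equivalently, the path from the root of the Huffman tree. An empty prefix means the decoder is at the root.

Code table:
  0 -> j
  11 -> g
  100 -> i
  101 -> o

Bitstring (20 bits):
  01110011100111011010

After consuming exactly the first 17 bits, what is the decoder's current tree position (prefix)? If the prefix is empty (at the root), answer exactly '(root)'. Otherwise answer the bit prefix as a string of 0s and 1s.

Answer: 1

Derivation:
Bit 0: prefix='0' -> emit 'j', reset
Bit 1: prefix='1' (no match yet)
Bit 2: prefix='11' -> emit 'g', reset
Bit 3: prefix='1' (no match yet)
Bit 4: prefix='10' (no match yet)
Bit 5: prefix='100' -> emit 'i', reset
Bit 6: prefix='1' (no match yet)
Bit 7: prefix='11' -> emit 'g', reset
Bit 8: prefix='1' (no match yet)
Bit 9: prefix='10' (no match yet)
Bit 10: prefix='100' -> emit 'i', reset
Bit 11: prefix='1' (no match yet)
Bit 12: prefix='11' -> emit 'g', reset
Bit 13: prefix='1' (no match yet)
Bit 14: prefix='10' (no match yet)
Bit 15: prefix='101' -> emit 'o', reset
Bit 16: prefix='1' (no match yet)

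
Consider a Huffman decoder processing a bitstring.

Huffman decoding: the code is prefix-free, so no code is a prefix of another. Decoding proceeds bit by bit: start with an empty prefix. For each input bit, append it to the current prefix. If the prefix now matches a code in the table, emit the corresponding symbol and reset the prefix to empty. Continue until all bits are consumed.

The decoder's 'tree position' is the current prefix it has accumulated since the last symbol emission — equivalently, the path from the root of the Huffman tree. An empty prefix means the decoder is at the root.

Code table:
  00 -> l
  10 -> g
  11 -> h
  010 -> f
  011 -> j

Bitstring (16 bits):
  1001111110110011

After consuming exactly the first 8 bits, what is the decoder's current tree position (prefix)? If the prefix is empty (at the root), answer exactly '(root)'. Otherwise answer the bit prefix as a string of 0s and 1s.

Answer: 1

Derivation:
Bit 0: prefix='1' (no match yet)
Bit 1: prefix='10' -> emit 'g', reset
Bit 2: prefix='0' (no match yet)
Bit 3: prefix='01' (no match yet)
Bit 4: prefix='011' -> emit 'j', reset
Bit 5: prefix='1' (no match yet)
Bit 6: prefix='11' -> emit 'h', reset
Bit 7: prefix='1' (no match yet)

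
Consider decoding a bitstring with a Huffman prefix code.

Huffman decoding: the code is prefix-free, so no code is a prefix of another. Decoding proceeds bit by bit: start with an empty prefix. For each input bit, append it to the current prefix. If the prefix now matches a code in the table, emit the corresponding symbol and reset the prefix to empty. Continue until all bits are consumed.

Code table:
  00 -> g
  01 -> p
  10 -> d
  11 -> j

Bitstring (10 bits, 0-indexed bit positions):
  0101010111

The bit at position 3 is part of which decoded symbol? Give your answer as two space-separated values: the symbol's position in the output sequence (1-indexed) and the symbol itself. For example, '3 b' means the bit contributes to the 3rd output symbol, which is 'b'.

Answer: 2 p

Derivation:
Bit 0: prefix='0' (no match yet)
Bit 1: prefix='01' -> emit 'p', reset
Bit 2: prefix='0' (no match yet)
Bit 3: prefix='01' -> emit 'p', reset
Bit 4: prefix='0' (no match yet)
Bit 5: prefix='01' -> emit 'p', reset
Bit 6: prefix='0' (no match yet)
Bit 7: prefix='01' -> emit 'p', reset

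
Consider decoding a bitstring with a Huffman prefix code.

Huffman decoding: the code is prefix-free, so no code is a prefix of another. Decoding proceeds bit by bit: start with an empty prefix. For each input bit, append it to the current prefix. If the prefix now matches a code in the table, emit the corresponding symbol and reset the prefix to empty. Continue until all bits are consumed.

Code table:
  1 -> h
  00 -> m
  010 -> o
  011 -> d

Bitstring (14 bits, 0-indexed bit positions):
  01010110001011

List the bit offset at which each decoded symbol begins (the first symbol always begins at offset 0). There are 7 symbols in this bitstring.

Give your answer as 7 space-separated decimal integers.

Bit 0: prefix='0' (no match yet)
Bit 1: prefix='01' (no match yet)
Bit 2: prefix='010' -> emit 'o', reset
Bit 3: prefix='1' -> emit 'h', reset
Bit 4: prefix='0' (no match yet)
Bit 5: prefix='01' (no match yet)
Bit 6: prefix='011' -> emit 'd', reset
Bit 7: prefix='0' (no match yet)
Bit 8: prefix='00' -> emit 'm', reset
Bit 9: prefix='0' (no match yet)
Bit 10: prefix='01' (no match yet)
Bit 11: prefix='010' -> emit 'o', reset
Bit 12: prefix='1' -> emit 'h', reset
Bit 13: prefix='1' -> emit 'h', reset

Answer: 0 3 4 7 9 12 13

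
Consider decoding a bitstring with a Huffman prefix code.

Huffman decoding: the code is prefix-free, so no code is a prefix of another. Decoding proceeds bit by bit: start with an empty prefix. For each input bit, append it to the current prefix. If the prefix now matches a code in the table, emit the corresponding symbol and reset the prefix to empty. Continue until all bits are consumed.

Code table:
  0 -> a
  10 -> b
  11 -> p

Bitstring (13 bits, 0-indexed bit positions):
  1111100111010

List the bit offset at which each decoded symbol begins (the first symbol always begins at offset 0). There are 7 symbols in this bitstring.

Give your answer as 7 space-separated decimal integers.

Answer: 0 2 4 6 7 9 11

Derivation:
Bit 0: prefix='1' (no match yet)
Bit 1: prefix='11' -> emit 'p', reset
Bit 2: prefix='1' (no match yet)
Bit 3: prefix='11' -> emit 'p', reset
Bit 4: prefix='1' (no match yet)
Bit 5: prefix='10' -> emit 'b', reset
Bit 6: prefix='0' -> emit 'a', reset
Bit 7: prefix='1' (no match yet)
Bit 8: prefix='11' -> emit 'p', reset
Bit 9: prefix='1' (no match yet)
Bit 10: prefix='10' -> emit 'b', reset
Bit 11: prefix='1' (no match yet)
Bit 12: prefix='10' -> emit 'b', reset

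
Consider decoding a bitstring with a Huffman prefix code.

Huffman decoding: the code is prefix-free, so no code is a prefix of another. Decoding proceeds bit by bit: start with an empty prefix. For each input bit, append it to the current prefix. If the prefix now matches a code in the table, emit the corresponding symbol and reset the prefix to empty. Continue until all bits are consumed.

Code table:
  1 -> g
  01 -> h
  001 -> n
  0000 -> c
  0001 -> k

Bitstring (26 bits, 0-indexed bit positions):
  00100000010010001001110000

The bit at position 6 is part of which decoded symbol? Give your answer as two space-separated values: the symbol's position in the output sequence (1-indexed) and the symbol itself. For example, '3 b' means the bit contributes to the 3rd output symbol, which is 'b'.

Bit 0: prefix='0' (no match yet)
Bit 1: prefix='00' (no match yet)
Bit 2: prefix='001' -> emit 'n', reset
Bit 3: prefix='0' (no match yet)
Bit 4: prefix='00' (no match yet)
Bit 5: prefix='000' (no match yet)
Bit 6: prefix='0000' -> emit 'c', reset
Bit 7: prefix='0' (no match yet)
Bit 8: prefix='00' (no match yet)
Bit 9: prefix='001' -> emit 'n', reset
Bit 10: prefix='0' (no match yet)

Answer: 2 c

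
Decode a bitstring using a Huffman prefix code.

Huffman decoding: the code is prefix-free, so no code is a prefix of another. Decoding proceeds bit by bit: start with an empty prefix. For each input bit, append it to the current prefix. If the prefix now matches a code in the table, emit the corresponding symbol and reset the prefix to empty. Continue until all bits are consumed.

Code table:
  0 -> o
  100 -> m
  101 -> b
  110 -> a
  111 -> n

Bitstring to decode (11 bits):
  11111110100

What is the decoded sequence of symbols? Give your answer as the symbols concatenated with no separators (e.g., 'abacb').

Answer: nnboo

Derivation:
Bit 0: prefix='1' (no match yet)
Bit 1: prefix='11' (no match yet)
Bit 2: prefix='111' -> emit 'n', reset
Bit 3: prefix='1' (no match yet)
Bit 4: prefix='11' (no match yet)
Bit 5: prefix='111' -> emit 'n', reset
Bit 6: prefix='1' (no match yet)
Bit 7: prefix='10' (no match yet)
Bit 8: prefix='101' -> emit 'b', reset
Bit 9: prefix='0' -> emit 'o', reset
Bit 10: prefix='0' -> emit 'o', reset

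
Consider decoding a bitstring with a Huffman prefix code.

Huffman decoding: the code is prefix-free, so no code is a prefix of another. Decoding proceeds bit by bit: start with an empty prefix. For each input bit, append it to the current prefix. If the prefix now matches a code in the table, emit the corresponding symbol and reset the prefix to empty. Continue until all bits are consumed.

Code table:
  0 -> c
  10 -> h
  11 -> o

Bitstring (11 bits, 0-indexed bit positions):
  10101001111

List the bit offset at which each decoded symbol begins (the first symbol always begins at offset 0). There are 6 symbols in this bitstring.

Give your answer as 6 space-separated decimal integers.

Answer: 0 2 4 6 7 9

Derivation:
Bit 0: prefix='1' (no match yet)
Bit 1: prefix='10' -> emit 'h', reset
Bit 2: prefix='1' (no match yet)
Bit 3: prefix='10' -> emit 'h', reset
Bit 4: prefix='1' (no match yet)
Bit 5: prefix='10' -> emit 'h', reset
Bit 6: prefix='0' -> emit 'c', reset
Bit 7: prefix='1' (no match yet)
Bit 8: prefix='11' -> emit 'o', reset
Bit 9: prefix='1' (no match yet)
Bit 10: prefix='11' -> emit 'o', reset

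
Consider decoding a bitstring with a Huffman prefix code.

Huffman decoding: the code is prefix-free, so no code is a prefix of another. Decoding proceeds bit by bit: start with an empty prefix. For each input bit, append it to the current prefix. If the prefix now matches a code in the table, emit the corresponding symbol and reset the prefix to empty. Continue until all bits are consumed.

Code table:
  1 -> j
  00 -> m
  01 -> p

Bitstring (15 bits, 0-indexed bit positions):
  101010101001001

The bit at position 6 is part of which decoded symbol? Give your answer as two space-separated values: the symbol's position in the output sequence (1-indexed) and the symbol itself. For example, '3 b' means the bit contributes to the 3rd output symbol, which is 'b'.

Answer: 4 p

Derivation:
Bit 0: prefix='1' -> emit 'j', reset
Bit 1: prefix='0' (no match yet)
Bit 2: prefix='01' -> emit 'p', reset
Bit 3: prefix='0' (no match yet)
Bit 4: prefix='01' -> emit 'p', reset
Bit 5: prefix='0' (no match yet)
Bit 6: prefix='01' -> emit 'p', reset
Bit 7: prefix='0' (no match yet)
Bit 8: prefix='01' -> emit 'p', reset
Bit 9: prefix='0' (no match yet)
Bit 10: prefix='00' -> emit 'm', reset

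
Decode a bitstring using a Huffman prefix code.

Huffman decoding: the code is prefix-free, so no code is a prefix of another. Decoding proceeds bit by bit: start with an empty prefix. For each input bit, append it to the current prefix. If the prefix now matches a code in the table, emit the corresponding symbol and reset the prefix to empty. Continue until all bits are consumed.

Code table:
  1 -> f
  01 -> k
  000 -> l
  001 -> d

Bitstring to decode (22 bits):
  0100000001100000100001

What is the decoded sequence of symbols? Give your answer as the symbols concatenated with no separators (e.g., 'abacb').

Bit 0: prefix='0' (no match yet)
Bit 1: prefix='01' -> emit 'k', reset
Bit 2: prefix='0' (no match yet)
Bit 3: prefix='00' (no match yet)
Bit 4: prefix='000' -> emit 'l', reset
Bit 5: prefix='0' (no match yet)
Bit 6: prefix='00' (no match yet)
Bit 7: prefix='000' -> emit 'l', reset
Bit 8: prefix='0' (no match yet)
Bit 9: prefix='01' -> emit 'k', reset
Bit 10: prefix='1' -> emit 'f', reset
Bit 11: prefix='0' (no match yet)
Bit 12: prefix='00' (no match yet)
Bit 13: prefix='000' -> emit 'l', reset
Bit 14: prefix='0' (no match yet)
Bit 15: prefix='00' (no match yet)
Bit 16: prefix='001' -> emit 'd', reset
Bit 17: prefix='0' (no match yet)
Bit 18: prefix='00' (no match yet)
Bit 19: prefix='000' -> emit 'l', reset
Bit 20: prefix='0' (no match yet)
Bit 21: prefix='01' -> emit 'k', reset

Answer: kllkfldlk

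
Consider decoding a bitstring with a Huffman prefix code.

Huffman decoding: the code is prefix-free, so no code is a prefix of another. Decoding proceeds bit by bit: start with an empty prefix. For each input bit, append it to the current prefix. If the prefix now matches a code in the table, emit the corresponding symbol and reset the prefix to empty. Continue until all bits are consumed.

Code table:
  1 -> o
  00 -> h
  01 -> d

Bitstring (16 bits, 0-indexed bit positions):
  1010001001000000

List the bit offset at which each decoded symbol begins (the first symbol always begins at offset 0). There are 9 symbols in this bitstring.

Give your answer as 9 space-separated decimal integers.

Bit 0: prefix='1' -> emit 'o', reset
Bit 1: prefix='0' (no match yet)
Bit 2: prefix='01' -> emit 'd', reset
Bit 3: prefix='0' (no match yet)
Bit 4: prefix='00' -> emit 'h', reset
Bit 5: prefix='0' (no match yet)
Bit 6: prefix='01' -> emit 'd', reset
Bit 7: prefix='0' (no match yet)
Bit 8: prefix='00' -> emit 'h', reset
Bit 9: prefix='1' -> emit 'o', reset
Bit 10: prefix='0' (no match yet)
Bit 11: prefix='00' -> emit 'h', reset
Bit 12: prefix='0' (no match yet)
Bit 13: prefix='00' -> emit 'h', reset
Bit 14: prefix='0' (no match yet)
Bit 15: prefix='00' -> emit 'h', reset

Answer: 0 1 3 5 7 9 10 12 14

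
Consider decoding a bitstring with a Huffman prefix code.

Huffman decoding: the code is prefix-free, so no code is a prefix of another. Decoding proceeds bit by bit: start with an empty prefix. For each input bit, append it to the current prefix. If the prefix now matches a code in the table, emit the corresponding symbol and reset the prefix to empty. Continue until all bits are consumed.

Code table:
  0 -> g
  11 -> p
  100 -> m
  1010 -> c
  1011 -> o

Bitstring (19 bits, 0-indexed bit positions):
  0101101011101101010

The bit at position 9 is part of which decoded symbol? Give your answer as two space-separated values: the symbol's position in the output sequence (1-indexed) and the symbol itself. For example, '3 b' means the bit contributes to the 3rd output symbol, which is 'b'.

Bit 0: prefix='0' -> emit 'g', reset
Bit 1: prefix='1' (no match yet)
Bit 2: prefix='10' (no match yet)
Bit 3: prefix='101' (no match yet)
Bit 4: prefix='1011' -> emit 'o', reset
Bit 5: prefix='0' -> emit 'g', reset
Bit 6: prefix='1' (no match yet)
Bit 7: prefix='10' (no match yet)
Bit 8: prefix='101' (no match yet)
Bit 9: prefix='1011' -> emit 'o', reset
Bit 10: prefix='1' (no match yet)
Bit 11: prefix='10' (no match yet)
Bit 12: prefix='101' (no match yet)
Bit 13: prefix='1011' -> emit 'o', reset

Answer: 4 o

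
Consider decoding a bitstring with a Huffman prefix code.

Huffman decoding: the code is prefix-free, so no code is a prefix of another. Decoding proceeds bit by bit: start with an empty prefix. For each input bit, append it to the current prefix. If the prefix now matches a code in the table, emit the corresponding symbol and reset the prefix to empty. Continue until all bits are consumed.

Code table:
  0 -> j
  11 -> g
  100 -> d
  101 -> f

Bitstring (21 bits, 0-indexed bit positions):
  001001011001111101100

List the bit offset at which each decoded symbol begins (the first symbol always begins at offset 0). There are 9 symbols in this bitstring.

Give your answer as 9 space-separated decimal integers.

Answer: 0 1 2 5 8 11 13 15 18

Derivation:
Bit 0: prefix='0' -> emit 'j', reset
Bit 1: prefix='0' -> emit 'j', reset
Bit 2: prefix='1' (no match yet)
Bit 3: prefix='10' (no match yet)
Bit 4: prefix='100' -> emit 'd', reset
Bit 5: prefix='1' (no match yet)
Bit 6: prefix='10' (no match yet)
Bit 7: prefix='101' -> emit 'f', reset
Bit 8: prefix='1' (no match yet)
Bit 9: prefix='10' (no match yet)
Bit 10: prefix='100' -> emit 'd', reset
Bit 11: prefix='1' (no match yet)
Bit 12: prefix='11' -> emit 'g', reset
Bit 13: prefix='1' (no match yet)
Bit 14: prefix='11' -> emit 'g', reset
Bit 15: prefix='1' (no match yet)
Bit 16: prefix='10' (no match yet)
Bit 17: prefix='101' -> emit 'f', reset
Bit 18: prefix='1' (no match yet)
Bit 19: prefix='10' (no match yet)
Bit 20: prefix='100' -> emit 'd', reset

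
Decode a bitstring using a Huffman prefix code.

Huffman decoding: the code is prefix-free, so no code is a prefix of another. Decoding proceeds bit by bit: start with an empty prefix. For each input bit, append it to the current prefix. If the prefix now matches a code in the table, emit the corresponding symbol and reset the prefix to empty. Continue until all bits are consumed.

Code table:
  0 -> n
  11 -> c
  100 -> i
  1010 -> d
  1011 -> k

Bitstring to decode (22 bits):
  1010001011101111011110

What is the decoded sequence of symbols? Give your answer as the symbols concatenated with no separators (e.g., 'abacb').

Answer: dnnkkcnccn

Derivation:
Bit 0: prefix='1' (no match yet)
Bit 1: prefix='10' (no match yet)
Bit 2: prefix='101' (no match yet)
Bit 3: prefix='1010' -> emit 'd', reset
Bit 4: prefix='0' -> emit 'n', reset
Bit 5: prefix='0' -> emit 'n', reset
Bit 6: prefix='1' (no match yet)
Bit 7: prefix='10' (no match yet)
Bit 8: prefix='101' (no match yet)
Bit 9: prefix='1011' -> emit 'k', reset
Bit 10: prefix='1' (no match yet)
Bit 11: prefix='10' (no match yet)
Bit 12: prefix='101' (no match yet)
Bit 13: prefix='1011' -> emit 'k', reset
Bit 14: prefix='1' (no match yet)
Bit 15: prefix='11' -> emit 'c', reset
Bit 16: prefix='0' -> emit 'n', reset
Bit 17: prefix='1' (no match yet)
Bit 18: prefix='11' -> emit 'c', reset
Bit 19: prefix='1' (no match yet)
Bit 20: prefix='11' -> emit 'c', reset
Bit 21: prefix='0' -> emit 'n', reset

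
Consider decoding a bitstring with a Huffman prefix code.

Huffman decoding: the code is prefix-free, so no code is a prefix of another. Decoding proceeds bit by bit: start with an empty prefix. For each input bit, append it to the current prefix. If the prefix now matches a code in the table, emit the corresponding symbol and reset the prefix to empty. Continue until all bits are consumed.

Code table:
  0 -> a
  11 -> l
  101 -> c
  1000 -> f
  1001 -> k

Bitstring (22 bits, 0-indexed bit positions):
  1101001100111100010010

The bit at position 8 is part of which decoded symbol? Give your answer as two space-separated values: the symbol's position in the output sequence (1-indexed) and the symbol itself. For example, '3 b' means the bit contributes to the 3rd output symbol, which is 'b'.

Bit 0: prefix='1' (no match yet)
Bit 1: prefix='11' -> emit 'l', reset
Bit 2: prefix='0' -> emit 'a', reset
Bit 3: prefix='1' (no match yet)
Bit 4: prefix='10' (no match yet)
Bit 5: prefix='100' (no match yet)
Bit 6: prefix='1001' -> emit 'k', reset
Bit 7: prefix='1' (no match yet)
Bit 8: prefix='10' (no match yet)
Bit 9: prefix='100' (no match yet)
Bit 10: prefix='1001' -> emit 'k', reset
Bit 11: prefix='1' (no match yet)
Bit 12: prefix='11' -> emit 'l', reset

Answer: 4 k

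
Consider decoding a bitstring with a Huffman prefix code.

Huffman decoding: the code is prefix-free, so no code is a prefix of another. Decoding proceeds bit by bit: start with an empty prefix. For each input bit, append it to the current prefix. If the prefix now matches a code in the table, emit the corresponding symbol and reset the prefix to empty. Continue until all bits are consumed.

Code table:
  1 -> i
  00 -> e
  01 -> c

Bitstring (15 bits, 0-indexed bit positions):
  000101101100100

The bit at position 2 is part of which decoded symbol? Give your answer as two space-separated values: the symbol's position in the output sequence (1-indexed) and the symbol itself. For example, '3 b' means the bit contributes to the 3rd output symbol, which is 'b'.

Bit 0: prefix='0' (no match yet)
Bit 1: prefix='00' -> emit 'e', reset
Bit 2: prefix='0' (no match yet)
Bit 3: prefix='01' -> emit 'c', reset
Bit 4: prefix='0' (no match yet)
Bit 5: prefix='01' -> emit 'c', reset
Bit 6: prefix='1' -> emit 'i', reset

Answer: 2 c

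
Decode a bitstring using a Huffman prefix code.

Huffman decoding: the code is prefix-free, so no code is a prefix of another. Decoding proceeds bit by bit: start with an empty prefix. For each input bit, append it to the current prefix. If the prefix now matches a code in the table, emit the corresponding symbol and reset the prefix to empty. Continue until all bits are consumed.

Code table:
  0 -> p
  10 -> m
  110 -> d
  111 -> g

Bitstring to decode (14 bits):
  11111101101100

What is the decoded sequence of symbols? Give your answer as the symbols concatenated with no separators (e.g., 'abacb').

Answer: ggpddp

Derivation:
Bit 0: prefix='1' (no match yet)
Bit 1: prefix='11' (no match yet)
Bit 2: prefix='111' -> emit 'g', reset
Bit 3: prefix='1' (no match yet)
Bit 4: prefix='11' (no match yet)
Bit 5: prefix='111' -> emit 'g', reset
Bit 6: prefix='0' -> emit 'p', reset
Bit 7: prefix='1' (no match yet)
Bit 8: prefix='11' (no match yet)
Bit 9: prefix='110' -> emit 'd', reset
Bit 10: prefix='1' (no match yet)
Bit 11: prefix='11' (no match yet)
Bit 12: prefix='110' -> emit 'd', reset
Bit 13: prefix='0' -> emit 'p', reset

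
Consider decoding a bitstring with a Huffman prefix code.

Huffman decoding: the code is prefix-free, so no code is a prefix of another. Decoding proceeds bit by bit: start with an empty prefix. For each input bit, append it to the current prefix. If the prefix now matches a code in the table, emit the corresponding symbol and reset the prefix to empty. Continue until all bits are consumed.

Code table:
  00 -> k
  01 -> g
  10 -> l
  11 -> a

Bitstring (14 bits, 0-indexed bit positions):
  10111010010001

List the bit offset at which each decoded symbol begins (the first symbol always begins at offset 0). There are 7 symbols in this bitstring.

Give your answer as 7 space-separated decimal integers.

Bit 0: prefix='1' (no match yet)
Bit 1: prefix='10' -> emit 'l', reset
Bit 2: prefix='1' (no match yet)
Bit 3: prefix='11' -> emit 'a', reset
Bit 4: prefix='1' (no match yet)
Bit 5: prefix='10' -> emit 'l', reset
Bit 6: prefix='1' (no match yet)
Bit 7: prefix='10' -> emit 'l', reset
Bit 8: prefix='0' (no match yet)
Bit 9: prefix='01' -> emit 'g', reset
Bit 10: prefix='0' (no match yet)
Bit 11: prefix='00' -> emit 'k', reset
Bit 12: prefix='0' (no match yet)
Bit 13: prefix='01' -> emit 'g', reset

Answer: 0 2 4 6 8 10 12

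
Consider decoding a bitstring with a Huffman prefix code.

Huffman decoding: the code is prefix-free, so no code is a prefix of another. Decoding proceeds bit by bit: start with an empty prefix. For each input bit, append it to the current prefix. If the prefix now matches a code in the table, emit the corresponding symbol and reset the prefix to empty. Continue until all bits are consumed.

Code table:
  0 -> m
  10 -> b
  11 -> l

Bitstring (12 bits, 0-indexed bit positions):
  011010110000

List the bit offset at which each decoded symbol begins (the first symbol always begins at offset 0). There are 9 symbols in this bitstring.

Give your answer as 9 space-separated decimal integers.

Bit 0: prefix='0' -> emit 'm', reset
Bit 1: prefix='1' (no match yet)
Bit 2: prefix='11' -> emit 'l', reset
Bit 3: prefix='0' -> emit 'm', reset
Bit 4: prefix='1' (no match yet)
Bit 5: prefix='10' -> emit 'b', reset
Bit 6: prefix='1' (no match yet)
Bit 7: prefix='11' -> emit 'l', reset
Bit 8: prefix='0' -> emit 'm', reset
Bit 9: prefix='0' -> emit 'm', reset
Bit 10: prefix='0' -> emit 'm', reset
Bit 11: prefix='0' -> emit 'm', reset

Answer: 0 1 3 4 6 8 9 10 11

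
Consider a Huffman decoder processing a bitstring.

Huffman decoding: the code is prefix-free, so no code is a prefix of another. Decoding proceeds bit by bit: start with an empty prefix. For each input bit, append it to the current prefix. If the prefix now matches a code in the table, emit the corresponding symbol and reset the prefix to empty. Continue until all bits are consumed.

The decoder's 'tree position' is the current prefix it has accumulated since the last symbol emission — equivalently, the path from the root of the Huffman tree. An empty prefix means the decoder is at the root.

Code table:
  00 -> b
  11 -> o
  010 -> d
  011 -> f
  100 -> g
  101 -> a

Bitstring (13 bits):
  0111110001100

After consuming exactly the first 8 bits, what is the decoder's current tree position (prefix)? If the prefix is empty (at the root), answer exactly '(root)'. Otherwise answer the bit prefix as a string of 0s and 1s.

Answer: (root)

Derivation:
Bit 0: prefix='0' (no match yet)
Bit 1: prefix='01' (no match yet)
Bit 2: prefix='011' -> emit 'f', reset
Bit 3: prefix='1' (no match yet)
Bit 4: prefix='11' -> emit 'o', reset
Bit 5: prefix='1' (no match yet)
Bit 6: prefix='10' (no match yet)
Bit 7: prefix='100' -> emit 'g', reset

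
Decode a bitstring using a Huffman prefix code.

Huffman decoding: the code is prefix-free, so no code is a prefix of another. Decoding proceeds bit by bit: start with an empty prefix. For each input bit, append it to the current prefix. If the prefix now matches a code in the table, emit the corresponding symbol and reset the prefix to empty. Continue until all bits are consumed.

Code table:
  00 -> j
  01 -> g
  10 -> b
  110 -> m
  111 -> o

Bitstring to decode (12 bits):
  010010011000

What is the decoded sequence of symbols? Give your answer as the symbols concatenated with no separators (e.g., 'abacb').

Bit 0: prefix='0' (no match yet)
Bit 1: prefix='01' -> emit 'g', reset
Bit 2: prefix='0' (no match yet)
Bit 3: prefix='00' -> emit 'j', reset
Bit 4: prefix='1' (no match yet)
Bit 5: prefix='10' -> emit 'b', reset
Bit 6: prefix='0' (no match yet)
Bit 7: prefix='01' -> emit 'g', reset
Bit 8: prefix='1' (no match yet)
Bit 9: prefix='10' -> emit 'b', reset
Bit 10: prefix='0' (no match yet)
Bit 11: prefix='00' -> emit 'j', reset

Answer: gjbgbj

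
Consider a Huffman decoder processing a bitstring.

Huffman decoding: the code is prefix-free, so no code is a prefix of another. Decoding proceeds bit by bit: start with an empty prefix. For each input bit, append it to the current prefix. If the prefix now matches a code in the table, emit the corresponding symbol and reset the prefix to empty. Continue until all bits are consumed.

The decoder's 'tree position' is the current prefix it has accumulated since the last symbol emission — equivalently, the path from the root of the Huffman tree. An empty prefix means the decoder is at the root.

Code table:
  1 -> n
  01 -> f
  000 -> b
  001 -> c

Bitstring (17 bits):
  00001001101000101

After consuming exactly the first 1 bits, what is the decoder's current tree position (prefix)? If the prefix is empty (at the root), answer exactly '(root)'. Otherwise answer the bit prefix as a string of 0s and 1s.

Bit 0: prefix='0' (no match yet)

Answer: 0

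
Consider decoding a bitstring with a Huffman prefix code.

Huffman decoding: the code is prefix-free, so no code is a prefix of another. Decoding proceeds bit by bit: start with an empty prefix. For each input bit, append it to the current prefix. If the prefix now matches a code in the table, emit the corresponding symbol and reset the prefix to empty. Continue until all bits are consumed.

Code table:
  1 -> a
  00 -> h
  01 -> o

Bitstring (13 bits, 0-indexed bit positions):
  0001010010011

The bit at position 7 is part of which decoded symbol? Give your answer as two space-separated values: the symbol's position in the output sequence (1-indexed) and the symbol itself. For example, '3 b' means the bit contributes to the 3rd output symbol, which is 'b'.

Answer: 4 h

Derivation:
Bit 0: prefix='0' (no match yet)
Bit 1: prefix='00' -> emit 'h', reset
Bit 2: prefix='0' (no match yet)
Bit 3: prefix='01' -> emit 'o', reset
Bit 4: prefix='0' (no match yet)
Bit 5: prefix='01' -> emit 'o', reset
Bit 6: prefix='0' (no match yet)
Bit 7: prefix='00' -> emit 'h', reset
Bit 8: prefix='1' -> emit 'a', reset
Bit 9: prefix='0' (no match yet)
Bit 10: prefix='00' -> emit 'h', reset
Bit 11: prefix='1' -> emit 'a', reset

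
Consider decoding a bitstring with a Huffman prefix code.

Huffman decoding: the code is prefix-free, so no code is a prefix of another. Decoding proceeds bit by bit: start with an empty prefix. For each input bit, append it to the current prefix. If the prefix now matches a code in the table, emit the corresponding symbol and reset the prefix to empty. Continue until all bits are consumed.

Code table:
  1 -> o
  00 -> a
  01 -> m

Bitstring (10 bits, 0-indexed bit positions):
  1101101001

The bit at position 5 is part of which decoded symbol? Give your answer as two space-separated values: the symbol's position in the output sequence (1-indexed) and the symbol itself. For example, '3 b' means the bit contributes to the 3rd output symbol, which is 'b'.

Bit 0: prefix='1' -> emit 'o', reset
Bit 1: prefix='1' -> emit 'o', reset
Bit 2: prefix='0' (no match yet)
Bit 3: prefix='01' -> emit 'm', reset
Bit 4: prefix='1' -> emit 'o', reset
Bit 5: prefix='0' (no match yet)
Bit 6: prefix='01' -> emit 'm', reset
Bit 7: prefix='0' (no match yet)
Bit 8: prefix='00' -> emit 'a', reset
Bit 9: prefix='1' -> emit 'o', reset

Answer: 5 m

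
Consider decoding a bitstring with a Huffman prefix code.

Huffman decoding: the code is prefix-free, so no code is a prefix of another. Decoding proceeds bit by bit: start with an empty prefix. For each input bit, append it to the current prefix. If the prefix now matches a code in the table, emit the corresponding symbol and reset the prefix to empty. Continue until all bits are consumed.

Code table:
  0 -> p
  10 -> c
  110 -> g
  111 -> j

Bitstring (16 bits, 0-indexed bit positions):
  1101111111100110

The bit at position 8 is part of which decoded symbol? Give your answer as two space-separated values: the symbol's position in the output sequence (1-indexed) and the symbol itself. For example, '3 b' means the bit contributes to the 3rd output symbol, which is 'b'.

Bit 0: prefix='1' (no match yet)
Bit 1: prefix='11' (no match yet)
Bit 2: prefix='110' -> emit 'g', reset
Bit 3: prefix='1' (no match yet)
Bit 4: prefix='11' (no match yet)
Bit 5: prefix='111' -> emit 'j', reset
Bit 6: prefix='1' (no match yet)
Bit 7: prefix='11' (no match yet)
Bit 8: prefix='111' -> emit 'j', reset
Bit 9: prefix='1' (no match yet)
Bit 10: prefix='11' (no match yet)
Bit 11: prefix='110' -> emit 'g', reset
Bit 12: prefix='0' -> emit 'p', reset

Answer: 3 j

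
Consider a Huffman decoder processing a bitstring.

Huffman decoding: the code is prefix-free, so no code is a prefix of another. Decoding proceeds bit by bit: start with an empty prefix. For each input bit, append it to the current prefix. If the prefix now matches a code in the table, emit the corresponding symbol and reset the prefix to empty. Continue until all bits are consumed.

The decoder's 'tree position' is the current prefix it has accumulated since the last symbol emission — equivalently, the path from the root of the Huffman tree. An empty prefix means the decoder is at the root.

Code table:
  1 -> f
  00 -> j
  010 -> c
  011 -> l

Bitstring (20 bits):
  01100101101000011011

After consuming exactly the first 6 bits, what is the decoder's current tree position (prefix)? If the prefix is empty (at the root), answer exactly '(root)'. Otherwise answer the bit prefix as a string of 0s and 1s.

Answer: (root)

Derivation:
Bit 0: prefix='0' (no match yet)
Bit 1: prefix='01' (no match yet)
Bit 2: prefix='011' -> emit 'l', reset
Bit 3: prefix='0' (no match yet)
Bit 4: prefix='00' -> emit 'j', reset
Bit 5: prefix='1' -> emit 'f', reset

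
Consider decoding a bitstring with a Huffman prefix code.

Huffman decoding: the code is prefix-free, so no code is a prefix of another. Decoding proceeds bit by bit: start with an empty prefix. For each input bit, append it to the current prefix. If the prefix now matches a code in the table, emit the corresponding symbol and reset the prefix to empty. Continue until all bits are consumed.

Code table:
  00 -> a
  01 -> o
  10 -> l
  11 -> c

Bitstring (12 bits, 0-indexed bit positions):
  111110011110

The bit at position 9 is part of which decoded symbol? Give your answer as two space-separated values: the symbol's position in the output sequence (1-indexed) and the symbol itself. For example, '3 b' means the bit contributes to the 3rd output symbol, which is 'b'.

Bit 0: prefix='1' (no match yet)
Bit 1: prefix='11' -> emit 'c', reset
Bit 2: prefix='1' (no match yet)
Bit 3: prefix='11' -> emit 'c', reset
Bit 4: prefix='1' (no match yet)
Bit 5: prefix='10' -> emit 'l', reset
Bit 6: prefix='0' (no match yet)
Bit 7: prefix='01' -> emit 'o', reset
Bit 8: prefix='1' (no match yet)
Bit 9: prefix='11' -> emit 'c', reset
Bit 10: prefix='1' (no match yet)
Bit 11: prefix='10' -> emit 'l', reset

Answer: 5 c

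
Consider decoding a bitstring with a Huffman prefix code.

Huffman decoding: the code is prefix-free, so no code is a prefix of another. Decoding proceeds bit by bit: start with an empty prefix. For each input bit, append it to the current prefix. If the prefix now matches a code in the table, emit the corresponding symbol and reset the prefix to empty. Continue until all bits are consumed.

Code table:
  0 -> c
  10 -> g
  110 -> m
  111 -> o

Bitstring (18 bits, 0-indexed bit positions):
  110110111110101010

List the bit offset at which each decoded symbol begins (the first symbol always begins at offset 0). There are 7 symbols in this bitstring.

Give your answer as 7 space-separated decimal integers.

Bit 0: prefix='1' (no match yet)
Bit 1: prefix='11' (no match yet)
Bit 2: prefix='110' -> emit 'm', reset
Bit 3: prefix='1' (no match yet)
Bit 4: prefix='11' (no match yet)
Bit 5: prefix='110' -> emit 'm', reset
Bit 6: prefix='1' (no match yet)
Bit 7: prefix='11' (no match yet)
Bit 8: prefix='111' -> emit 'o', reset
Bit 9: prefix='1' (no match yet)
Bit 10: prefix='11' (no match yet)
Bit 11: prefix='110' -> emit 'm', reset
Bit 12: prefix='1' (no match yet)
Bit 13: prefix='10' -> emit 'g', reset
Bit 14: prefix='1' (no match yet)
Bit 15: prefix='10' -> emit 'g', reset
Bit 16: prefix='1' (no match yet)
Bit 17: prefix='10' -> emit 'g', reset

Answer: 0 3 6 9 12 14 16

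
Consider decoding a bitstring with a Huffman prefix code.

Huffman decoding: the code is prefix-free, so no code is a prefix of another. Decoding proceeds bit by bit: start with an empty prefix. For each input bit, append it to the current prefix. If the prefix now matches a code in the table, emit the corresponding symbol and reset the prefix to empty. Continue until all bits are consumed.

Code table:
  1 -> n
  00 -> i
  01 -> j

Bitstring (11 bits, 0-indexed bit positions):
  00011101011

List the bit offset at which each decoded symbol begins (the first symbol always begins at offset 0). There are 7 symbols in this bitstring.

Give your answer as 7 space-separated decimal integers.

Bit 0: prefix='0' (no match yet)
Bit 1: prefix='00' -> emit 'i', reset
Bit 2: prefix='0' (no match yet)
Bit 3: prefix='01' -> emit 'j', reset
Bit 4: prefix='1' -> emit 'n', reset
Bit 5: prefix='1' -> emit 'n', reset
Bit 6: prefix='0' (no match yet)
Bit 7: prefix='01' -> emit 'j', reset
Bit 8: prefix='0' (no match yet)
Bit 9: prefix='01' -> emit 'j', reset
Bit 10: prefix='1' -> emit 'n', reset

Answer: 0 2 4 5 6 8 10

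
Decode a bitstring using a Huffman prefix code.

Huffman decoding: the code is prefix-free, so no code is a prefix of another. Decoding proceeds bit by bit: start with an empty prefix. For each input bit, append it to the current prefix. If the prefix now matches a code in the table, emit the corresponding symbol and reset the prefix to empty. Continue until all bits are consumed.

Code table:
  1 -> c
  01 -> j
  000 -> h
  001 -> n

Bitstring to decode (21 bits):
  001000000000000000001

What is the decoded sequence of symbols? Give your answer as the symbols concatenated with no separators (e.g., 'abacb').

Answer: nhhhhhn

Derivation:
Bit 0: prefix='0' (no match yet)
Bit 1: prefix='00' (no match yet)
Bit 2: prefix='001' -> emit 'n', reset
Bit 3: prefix='0' (no match yet)
Bit 4: prefix='00' (no match yet)
Bit 5: prefix='000' -> emit 'h', reset
Bit 6: prefix='0' (no match yet)
Bit 7: prefix='00' (no match yet)
Bit 8: prefix='000' -> emit 'h', reset
Bit 9: prefix='0' (no match yet)
Bit 10: prefix='00' (no match yet)
Bit 11: prefix='000' -> emit 'h', reset
Bit 12: prefix='0' (no match yet)
Bit 13: prefix='00' (no match yet)
Bit 14: prefix='000' -> emit 'h', reset
Bit 15: prefix='0' (no match yet)
Bit 16: prefix='00' (no match yet)
Bit 17: prefix='000' -> emit 'h', reset
Bit 18: prefix='0' (no match yet)
Bit 19: prefix='00' (no match yet)
Bit 20: prefix='001' -> emit 'n', reset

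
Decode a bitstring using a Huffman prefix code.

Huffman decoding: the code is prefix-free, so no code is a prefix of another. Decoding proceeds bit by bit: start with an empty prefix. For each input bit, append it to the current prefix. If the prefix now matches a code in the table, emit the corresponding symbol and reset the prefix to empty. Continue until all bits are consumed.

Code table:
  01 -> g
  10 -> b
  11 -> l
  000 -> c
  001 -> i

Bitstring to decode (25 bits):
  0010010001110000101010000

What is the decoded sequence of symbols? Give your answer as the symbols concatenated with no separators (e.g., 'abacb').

Bit 0: prefix='0' (no match yet)
Bit 1: prefix='00' (no match yet)
Bit 2: prefix='001' -> emit 'i', reset
Bit 3: prefix='0' (no match yet)
Bit 4: prefix='00' (no match yet)
Bit 5: prefix='001' -> emit 'i', reset
Bit 6: prefix='0' (no match yet)
Bit 7: prefix='00' (no match yet)
Bit 8: prefix='000' -> emit 'c', reset
Bit 9: prefix='1' (no match yet)
Bit 10: prefix='11' -> emit 'l', reset
Bit 11: prefix='1' (no match yet)
Bit 12: prefix='10' -> emit 'b', reset
Bit 13: prefix='0' (no match yet)
Bit 14: prefix='00' (no match yet)
Bit 15: prefix='000' -> emit 'c', reset
Bit 16: prefix='1' (no match yet)
Bit 17: prefix='10' -> emit 'b', reset
Bit 18: prefix='1' (no match yet)
Bit 19: prefix='10' -> emit 'b', reset
Bit 20: prefix='1' (no match yet)
Bit 21: prefix='10' -> emit 'b', reset
Bit 22: prefix='0' (no match yet)
Bit 23: prefix='00' (no match yet)
Bit 24: prefix='000' -> emit 'c', reset

Answer: iiclbcbbbc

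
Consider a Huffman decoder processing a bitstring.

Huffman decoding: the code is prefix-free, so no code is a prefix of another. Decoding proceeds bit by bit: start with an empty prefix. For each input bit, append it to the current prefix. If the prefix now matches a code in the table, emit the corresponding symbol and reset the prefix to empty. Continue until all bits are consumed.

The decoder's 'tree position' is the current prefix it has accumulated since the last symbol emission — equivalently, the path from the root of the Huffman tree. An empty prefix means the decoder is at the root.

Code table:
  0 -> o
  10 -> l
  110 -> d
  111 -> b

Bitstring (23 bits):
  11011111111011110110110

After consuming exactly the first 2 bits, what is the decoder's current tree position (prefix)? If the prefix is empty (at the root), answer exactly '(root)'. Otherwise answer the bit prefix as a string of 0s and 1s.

Bit 0: prefix='1' (no match yet)
Bit 1: prefix='11' (no match yet)

Answer: 11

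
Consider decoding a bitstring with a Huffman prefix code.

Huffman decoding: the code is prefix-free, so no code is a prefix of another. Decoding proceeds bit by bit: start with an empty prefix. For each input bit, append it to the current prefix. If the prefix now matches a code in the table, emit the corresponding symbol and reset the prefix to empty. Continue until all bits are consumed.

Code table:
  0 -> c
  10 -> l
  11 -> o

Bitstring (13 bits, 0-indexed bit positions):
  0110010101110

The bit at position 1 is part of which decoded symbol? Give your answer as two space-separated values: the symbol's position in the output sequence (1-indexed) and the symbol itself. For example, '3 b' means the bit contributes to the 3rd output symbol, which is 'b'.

Bit 0: prefix='0' -> emit 'c', reset
Bit 1: prefix='1' (no match yet)
Bit 2: prefix='11' -> emit 'o', reset
Bit 3: prefix='0' -> emit 'c', reset
Bit 4: prefix='0' -> emit 'c', reset
Bit 5: prefix='1' (no match yet)

Answer: 2 o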